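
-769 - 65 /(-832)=-49211 /64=-768.92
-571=-571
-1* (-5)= 5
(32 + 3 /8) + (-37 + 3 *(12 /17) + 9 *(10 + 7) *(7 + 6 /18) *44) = 49365.49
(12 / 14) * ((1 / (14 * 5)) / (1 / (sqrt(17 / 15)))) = sqrt(255) / 1225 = 0.01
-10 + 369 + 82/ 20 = 3631/ 10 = 363.10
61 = 61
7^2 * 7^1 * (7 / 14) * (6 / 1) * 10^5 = 102900000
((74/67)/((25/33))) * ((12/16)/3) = 1221/3350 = 0.36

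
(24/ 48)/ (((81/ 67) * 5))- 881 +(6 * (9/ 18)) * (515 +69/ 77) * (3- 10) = -104378293/ 8910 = -11714.74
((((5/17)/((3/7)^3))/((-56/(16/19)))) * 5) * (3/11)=-0.08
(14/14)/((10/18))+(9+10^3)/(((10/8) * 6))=409/3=136.33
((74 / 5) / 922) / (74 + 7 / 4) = 148 / 698415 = 0.00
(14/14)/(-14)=-1/14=-0.07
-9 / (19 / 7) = -63 / 19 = -3.32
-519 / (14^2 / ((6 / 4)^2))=-4671 / 784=-5.96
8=8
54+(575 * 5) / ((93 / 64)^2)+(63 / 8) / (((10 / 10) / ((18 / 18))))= 98489255 / 69192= 1423.42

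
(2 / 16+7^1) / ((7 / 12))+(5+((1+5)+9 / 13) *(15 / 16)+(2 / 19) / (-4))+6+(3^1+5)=1036349 / 27664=37.46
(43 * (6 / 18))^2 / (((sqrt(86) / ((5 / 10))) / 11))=473 * sqrt(86) / 36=121.85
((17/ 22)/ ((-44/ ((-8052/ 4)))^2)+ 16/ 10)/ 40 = 2849381/ 70400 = 40.47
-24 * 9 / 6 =-36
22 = 22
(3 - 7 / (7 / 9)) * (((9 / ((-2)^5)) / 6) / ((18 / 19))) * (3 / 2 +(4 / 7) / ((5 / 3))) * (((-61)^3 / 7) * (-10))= 556330431 / 3136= 177401.29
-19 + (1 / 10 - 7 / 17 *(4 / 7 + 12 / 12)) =-3323 / 170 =-19.55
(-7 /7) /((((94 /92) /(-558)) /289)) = 7418052 /47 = 157830.89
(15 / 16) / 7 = 15 / 112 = 0.13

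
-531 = -531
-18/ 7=-2.57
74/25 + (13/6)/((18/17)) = 13517/2700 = 5.01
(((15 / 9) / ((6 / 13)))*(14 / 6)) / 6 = 455 / 324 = 1.40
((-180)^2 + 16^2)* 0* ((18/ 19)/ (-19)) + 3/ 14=3/ 14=0.21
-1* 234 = -234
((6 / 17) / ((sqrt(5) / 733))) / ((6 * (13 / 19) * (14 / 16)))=32.21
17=17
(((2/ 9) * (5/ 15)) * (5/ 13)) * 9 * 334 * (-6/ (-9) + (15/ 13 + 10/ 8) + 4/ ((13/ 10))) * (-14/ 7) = -1601530/ 1521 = -1052.95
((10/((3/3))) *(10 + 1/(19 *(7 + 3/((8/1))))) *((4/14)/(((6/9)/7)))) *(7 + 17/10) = 2927898/1121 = 2611.86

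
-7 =-7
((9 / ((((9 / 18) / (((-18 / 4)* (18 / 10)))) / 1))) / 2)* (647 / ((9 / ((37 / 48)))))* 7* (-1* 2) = 4524471 / 80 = 56555.89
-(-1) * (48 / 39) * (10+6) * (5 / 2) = 640 / 13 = 49.23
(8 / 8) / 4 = 1 / 4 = 0.25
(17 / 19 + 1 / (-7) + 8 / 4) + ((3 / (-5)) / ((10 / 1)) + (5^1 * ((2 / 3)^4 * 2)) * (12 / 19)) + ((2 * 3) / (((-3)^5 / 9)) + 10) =2462927 / 179550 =13.72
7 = 7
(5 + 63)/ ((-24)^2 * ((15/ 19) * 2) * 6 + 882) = 646/ 60219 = 0.01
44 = 44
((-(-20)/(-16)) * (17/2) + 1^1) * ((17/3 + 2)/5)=-1771/120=-14.76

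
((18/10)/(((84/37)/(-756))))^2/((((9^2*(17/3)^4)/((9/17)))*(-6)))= -26946027/70992850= -0.38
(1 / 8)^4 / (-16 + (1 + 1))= -1 / 57344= -0.00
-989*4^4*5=-1265920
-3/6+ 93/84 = 17/28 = 0.61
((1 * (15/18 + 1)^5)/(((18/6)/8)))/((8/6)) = 161051/3888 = 41.42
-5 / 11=-0.45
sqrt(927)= 3 * sqrt(103)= 30.45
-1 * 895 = -895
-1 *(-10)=10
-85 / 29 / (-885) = 0.00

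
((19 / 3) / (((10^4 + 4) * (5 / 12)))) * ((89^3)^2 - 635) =755109517.49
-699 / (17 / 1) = -699 / 17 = -41.12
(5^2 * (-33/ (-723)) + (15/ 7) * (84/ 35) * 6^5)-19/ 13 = 877032460/ 21931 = 39990.54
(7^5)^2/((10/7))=1977326743/10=197732674.30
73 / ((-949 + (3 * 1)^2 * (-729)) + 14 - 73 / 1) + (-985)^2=7343632952 / 7569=970224.99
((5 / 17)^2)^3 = 15625 / 24137569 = 0.00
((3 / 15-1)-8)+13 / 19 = -771 / 95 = -8.12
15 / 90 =1 / 6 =0.17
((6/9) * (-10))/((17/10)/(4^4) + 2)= -51200/15411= -3.32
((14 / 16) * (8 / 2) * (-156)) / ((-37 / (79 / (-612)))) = -7189 / 3774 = -1.90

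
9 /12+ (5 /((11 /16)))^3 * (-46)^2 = 4333571993 /5324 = 813969.19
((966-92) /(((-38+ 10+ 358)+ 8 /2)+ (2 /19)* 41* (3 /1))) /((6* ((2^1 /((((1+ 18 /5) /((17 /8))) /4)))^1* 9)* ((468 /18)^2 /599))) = 114390431 /10226960640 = 0.01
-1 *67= -67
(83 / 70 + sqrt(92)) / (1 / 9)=97.00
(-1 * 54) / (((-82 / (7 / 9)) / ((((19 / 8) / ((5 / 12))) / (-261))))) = -133 / 11890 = -0.01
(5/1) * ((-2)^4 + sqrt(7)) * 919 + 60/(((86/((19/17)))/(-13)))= 4595 * sqrt(7) + 53735710/731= 85667.09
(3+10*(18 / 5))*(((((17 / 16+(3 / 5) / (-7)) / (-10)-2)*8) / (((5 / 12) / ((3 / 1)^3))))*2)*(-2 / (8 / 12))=222652638 / 875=254460.16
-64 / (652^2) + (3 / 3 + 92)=2470913 / 26569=93.00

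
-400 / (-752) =25 / 47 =0.53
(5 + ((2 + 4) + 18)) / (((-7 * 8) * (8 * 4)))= -29 / 1792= -0.02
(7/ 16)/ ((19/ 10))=35/ 152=0.23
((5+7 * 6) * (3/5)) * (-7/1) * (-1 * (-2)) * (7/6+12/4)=-1645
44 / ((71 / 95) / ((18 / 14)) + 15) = 18810 / 6661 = 2.82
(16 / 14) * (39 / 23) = 312 / 161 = 1.94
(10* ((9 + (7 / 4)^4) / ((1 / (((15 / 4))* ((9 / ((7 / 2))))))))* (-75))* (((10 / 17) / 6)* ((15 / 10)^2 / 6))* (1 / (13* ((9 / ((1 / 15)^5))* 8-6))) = -396984375 / 57741459263488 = -0.00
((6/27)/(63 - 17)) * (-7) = -7/207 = -0.03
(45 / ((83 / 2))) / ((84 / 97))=1455 / 1162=1.25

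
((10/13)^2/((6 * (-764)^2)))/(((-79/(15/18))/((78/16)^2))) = -125/2951166976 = -0.00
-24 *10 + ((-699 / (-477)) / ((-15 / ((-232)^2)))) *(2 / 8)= -3707648 / 2385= -1554.57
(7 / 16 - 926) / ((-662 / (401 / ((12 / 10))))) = 29692045 / 63552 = 467.21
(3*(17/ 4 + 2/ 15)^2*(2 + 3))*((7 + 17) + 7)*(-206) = -220856617/ 120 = -1840471.81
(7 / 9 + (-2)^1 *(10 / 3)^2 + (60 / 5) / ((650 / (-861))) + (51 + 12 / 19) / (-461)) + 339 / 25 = -23.89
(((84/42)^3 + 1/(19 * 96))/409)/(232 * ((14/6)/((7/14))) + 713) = 0.00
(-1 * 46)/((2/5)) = -115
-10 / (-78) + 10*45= 17555 / 39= 450.13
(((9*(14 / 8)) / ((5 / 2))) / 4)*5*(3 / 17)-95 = -12731 / 136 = -93.61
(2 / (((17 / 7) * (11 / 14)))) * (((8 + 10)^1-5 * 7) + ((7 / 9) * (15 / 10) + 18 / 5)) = -35966 / 2805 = -12.82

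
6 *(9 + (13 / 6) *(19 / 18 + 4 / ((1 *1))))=119.72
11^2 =121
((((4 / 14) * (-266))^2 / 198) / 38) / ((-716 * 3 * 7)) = -19 / 372141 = -0.00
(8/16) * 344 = 172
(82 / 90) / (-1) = -41 / 45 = -0.91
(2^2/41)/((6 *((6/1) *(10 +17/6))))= 0.00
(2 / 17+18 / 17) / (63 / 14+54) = 40 / 1989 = 0.02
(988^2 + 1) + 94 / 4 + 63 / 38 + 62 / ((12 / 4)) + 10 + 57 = 976257.82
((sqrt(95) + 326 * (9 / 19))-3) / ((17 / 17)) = sqrt(95) + 2877 / 19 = 161.17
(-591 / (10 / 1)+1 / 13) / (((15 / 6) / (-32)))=245536 / 325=755.50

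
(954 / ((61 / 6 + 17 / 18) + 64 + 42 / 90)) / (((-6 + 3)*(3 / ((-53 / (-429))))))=-84270 / 486343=-0.17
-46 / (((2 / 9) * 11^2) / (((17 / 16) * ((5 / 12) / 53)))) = -5865 / 410432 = -0.01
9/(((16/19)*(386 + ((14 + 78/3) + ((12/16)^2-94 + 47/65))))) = 65/2027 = 0.03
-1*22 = -22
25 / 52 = 0.48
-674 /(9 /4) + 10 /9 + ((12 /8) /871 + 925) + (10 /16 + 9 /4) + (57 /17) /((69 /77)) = 15525673843 /24520392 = 633.17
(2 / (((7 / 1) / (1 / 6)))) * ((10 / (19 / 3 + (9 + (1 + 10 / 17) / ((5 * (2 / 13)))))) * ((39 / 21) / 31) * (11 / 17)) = 14300 / 13478087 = 0.00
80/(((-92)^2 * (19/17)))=85/10051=0.01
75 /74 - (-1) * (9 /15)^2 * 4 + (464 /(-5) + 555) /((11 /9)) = 7745559 /20350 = 380.62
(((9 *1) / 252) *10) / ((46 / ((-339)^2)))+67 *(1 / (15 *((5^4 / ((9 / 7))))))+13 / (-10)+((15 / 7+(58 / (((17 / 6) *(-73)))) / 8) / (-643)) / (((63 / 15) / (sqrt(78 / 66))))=256148981 / 287500-61035 *sqrt(143) / 860204114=890.95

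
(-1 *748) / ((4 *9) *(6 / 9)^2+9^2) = -7.71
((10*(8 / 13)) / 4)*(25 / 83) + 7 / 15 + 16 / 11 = 424543 / 178035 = 2.38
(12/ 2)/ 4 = 3/ 2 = 1.50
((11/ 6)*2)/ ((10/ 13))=143/ 30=4.77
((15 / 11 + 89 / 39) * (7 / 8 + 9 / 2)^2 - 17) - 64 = 166975 / 6864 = 24.33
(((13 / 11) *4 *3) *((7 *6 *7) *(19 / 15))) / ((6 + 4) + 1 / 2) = 27664 / 55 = 502.98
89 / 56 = 1.59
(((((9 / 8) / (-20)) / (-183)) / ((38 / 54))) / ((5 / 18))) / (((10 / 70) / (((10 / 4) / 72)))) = 567 / 1483520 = 0.00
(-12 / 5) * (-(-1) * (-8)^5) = 393216 / 5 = 78643.20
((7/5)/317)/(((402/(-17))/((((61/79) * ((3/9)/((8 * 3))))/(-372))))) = 7259/1348210941120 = 0.00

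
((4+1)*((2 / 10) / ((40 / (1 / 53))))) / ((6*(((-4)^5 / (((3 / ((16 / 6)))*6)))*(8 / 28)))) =-63 / 34734080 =-0.00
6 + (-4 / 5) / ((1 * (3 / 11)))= 46 / 15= 3.07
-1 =-1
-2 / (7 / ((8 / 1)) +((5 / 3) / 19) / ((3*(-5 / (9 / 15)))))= -4560 / 1987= -2.29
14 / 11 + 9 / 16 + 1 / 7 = 2437 / 1232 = 1.98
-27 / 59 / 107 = -27 / 6313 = -0.00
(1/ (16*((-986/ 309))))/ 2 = -0.01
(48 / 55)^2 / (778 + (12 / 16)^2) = 36864 / 37682425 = 0.00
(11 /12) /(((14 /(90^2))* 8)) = 7425 /112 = 66.29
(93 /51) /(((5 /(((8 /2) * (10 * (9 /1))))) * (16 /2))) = 279 /17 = 16.41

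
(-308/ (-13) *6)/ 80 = 231/ 130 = 1.78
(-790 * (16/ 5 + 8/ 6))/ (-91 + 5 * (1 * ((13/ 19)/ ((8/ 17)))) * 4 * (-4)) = 204136/ 11817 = 17.27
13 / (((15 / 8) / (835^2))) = 14502280 / 3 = 4834093.33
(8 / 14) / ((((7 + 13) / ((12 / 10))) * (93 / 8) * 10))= 8 / 27125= 0.00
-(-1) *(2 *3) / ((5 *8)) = 3 / 20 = 0.15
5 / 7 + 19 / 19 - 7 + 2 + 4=5 / 7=0.71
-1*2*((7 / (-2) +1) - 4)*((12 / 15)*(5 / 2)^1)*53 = 1378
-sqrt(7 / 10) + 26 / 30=13 / 15 -sqrt(70) / 10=0.03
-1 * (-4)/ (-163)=-4/ 163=-0.02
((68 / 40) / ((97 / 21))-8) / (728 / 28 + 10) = -0.21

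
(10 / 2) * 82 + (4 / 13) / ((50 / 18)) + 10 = 136536 / 325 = 420.11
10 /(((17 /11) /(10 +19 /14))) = 8745 /119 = 73.49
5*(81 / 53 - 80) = -20795 / 53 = -392.36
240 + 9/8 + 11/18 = 17405/72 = 241.74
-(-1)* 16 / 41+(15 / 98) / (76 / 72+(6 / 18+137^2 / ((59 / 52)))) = 13774625621 / 35296641331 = 0.39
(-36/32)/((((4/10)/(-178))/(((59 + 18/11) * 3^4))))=216378135/88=2458842.44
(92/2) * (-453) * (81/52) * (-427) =360361953/26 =13860075.12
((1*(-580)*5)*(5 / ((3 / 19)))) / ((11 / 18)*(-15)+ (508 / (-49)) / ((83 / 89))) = 2240917000 / 494957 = 4527.50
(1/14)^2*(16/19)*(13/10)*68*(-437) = -40664/245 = -165.98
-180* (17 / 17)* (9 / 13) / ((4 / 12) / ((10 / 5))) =-9720 / 13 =-747.69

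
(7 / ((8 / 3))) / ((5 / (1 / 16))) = 21 / 640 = 0.03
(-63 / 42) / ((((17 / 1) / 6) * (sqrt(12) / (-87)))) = 261 * sqrt(3) / 34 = 13.30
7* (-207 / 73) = -1449 / 73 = -19.85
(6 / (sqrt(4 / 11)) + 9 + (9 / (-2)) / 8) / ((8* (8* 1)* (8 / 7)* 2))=945 / 16384 + 21* sqrt(11) / 1024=0.13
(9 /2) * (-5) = -45 /2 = -22.50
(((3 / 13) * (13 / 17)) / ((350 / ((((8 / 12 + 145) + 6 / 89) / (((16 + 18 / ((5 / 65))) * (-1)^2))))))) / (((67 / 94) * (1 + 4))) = 1828817 / 22174906250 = 0.00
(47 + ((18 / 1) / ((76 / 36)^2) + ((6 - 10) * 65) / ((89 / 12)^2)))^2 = 17537330125102225 / 8176631589361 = 2144.81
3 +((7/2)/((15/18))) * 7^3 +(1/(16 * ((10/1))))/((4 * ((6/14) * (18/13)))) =49890907/34560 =1443.60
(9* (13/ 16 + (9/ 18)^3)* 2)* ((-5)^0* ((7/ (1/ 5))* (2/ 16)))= 73.83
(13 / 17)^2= 169 / 289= 0.58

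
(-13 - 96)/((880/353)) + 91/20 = -34473/880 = -39.17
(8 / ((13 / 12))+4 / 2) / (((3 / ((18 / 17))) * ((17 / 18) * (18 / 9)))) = 6588 / 3757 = 1.75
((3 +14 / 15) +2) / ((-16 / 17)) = -1513 / 240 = -6.30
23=23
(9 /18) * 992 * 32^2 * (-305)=-154910720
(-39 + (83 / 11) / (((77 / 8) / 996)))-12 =618147 / 847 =729.81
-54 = -54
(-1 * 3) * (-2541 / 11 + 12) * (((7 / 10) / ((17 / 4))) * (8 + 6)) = 128772 / 85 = 1514.96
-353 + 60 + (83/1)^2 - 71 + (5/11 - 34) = 71406/11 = 6491.45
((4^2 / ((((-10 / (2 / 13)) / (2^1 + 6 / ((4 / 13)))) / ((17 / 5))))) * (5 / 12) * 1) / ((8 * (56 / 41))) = -29971 / 43680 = -0.69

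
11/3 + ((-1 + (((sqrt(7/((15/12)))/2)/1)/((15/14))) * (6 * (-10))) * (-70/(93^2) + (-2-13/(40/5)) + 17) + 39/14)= -6474181 * sqrt(35)/43245-3349009/484344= -892.61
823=823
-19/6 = -3.17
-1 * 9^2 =-81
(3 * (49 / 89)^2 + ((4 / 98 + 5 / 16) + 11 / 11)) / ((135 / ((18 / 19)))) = 14051333 / 884934120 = 0.02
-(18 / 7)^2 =-324 / 49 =-6.61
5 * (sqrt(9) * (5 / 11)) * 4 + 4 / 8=611 / 22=27.77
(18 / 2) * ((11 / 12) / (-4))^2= 0.47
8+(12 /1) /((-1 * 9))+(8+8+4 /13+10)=32.97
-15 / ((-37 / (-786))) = -11790 / 37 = -318.65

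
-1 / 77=-0.01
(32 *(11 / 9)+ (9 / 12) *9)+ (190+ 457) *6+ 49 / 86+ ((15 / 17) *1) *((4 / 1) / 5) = 103399163 / 26316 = 3929.14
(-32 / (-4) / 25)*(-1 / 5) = -8 / 125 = -0.06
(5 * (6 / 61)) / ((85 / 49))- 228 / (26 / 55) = -6498168 / 13481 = -482.02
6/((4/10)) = 15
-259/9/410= -259/3690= -0.07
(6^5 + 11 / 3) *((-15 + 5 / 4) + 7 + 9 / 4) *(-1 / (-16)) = -70017 / 32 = -2188.03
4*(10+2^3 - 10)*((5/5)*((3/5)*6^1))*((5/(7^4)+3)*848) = 3520733184/12005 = 293272.24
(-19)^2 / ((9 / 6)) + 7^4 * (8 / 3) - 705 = 17815 / 3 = 5938.33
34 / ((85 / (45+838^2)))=1404578 / 5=280915.60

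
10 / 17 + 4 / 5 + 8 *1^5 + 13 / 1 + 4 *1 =2243 / 85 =26.39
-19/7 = -2.71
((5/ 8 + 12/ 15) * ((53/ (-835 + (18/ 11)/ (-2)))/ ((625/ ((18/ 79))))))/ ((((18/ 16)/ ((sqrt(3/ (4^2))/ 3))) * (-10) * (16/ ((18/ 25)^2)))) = 897237 * sqrt(3)/ 113488437500000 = 0.00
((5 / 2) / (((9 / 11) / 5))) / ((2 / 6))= 45.83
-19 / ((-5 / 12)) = 228 / 5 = 45.60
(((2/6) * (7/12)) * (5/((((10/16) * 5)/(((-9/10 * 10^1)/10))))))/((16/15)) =-21/80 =-0.26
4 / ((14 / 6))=12 / 7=1.71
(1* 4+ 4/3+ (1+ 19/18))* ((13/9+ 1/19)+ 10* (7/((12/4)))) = 14861/81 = 183.47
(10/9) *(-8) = -80/9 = -8.89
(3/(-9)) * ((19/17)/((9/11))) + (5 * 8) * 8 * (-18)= -2644049/459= -5760.46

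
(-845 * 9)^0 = 1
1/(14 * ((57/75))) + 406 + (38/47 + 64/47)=5104119/12502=408.26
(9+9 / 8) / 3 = 27 / 8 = 3.38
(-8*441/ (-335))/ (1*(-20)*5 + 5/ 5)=-392/ 3685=-0.11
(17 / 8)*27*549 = 251991 / 8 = 31498.88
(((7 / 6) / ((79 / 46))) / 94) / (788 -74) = 23 / 2272356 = 0.00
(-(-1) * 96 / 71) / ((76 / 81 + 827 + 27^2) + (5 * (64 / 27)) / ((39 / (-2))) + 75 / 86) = 2897856 / 3337405907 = 0.00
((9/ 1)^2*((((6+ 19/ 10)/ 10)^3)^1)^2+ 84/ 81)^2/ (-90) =-313188272280223405724677478329/ 65610000000000000000000000000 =-4.77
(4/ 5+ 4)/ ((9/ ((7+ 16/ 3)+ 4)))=392/ 45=8.71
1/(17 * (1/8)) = 8/17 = 0.47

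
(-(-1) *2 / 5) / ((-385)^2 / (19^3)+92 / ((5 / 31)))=13718 / 20302993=0.00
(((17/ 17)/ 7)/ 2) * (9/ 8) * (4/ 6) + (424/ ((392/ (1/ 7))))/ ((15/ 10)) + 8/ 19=90347/ 156408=0.58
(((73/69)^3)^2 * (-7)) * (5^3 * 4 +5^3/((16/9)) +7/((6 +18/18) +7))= -9674948420882059/1726690609296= -5603.17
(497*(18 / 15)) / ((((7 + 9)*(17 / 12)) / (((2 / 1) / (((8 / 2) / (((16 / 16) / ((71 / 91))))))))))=5733 / 340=16.86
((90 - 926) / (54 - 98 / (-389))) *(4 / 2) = -81301 / 2638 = -30.82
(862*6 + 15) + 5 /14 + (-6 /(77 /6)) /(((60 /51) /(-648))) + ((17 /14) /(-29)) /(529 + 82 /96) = 3092246768141 /567918890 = 5444.87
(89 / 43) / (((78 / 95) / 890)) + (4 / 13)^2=48914239 / 21801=2243.67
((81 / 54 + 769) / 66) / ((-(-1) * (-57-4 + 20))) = -1541 / 5412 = -0.28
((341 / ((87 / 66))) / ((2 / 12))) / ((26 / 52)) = 3104.28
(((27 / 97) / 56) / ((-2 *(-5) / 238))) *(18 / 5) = 4131 / 9700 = 0.43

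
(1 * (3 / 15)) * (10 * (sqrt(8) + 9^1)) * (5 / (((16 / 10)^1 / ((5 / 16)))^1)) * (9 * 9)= 10125 * sqrt(2) / 32 + 91125 / 64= 1871.29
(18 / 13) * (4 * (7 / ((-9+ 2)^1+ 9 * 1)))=252 / 13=19.38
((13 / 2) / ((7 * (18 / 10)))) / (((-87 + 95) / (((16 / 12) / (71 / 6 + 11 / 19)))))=247 / 35658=0.01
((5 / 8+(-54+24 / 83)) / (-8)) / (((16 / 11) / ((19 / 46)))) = 7367041 / 3909632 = 1.88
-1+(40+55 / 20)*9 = 1535 / 4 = 383.75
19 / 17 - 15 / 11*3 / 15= 158 / 187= 0.84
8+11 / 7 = 67 / 7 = 9.57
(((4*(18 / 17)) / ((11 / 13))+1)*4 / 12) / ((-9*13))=-1123 / 65637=-0.02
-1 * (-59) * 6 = 354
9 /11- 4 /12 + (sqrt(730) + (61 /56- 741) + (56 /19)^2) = -487496371 /667128 + sqrt(730) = -703.72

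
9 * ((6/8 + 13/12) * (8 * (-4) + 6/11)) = -519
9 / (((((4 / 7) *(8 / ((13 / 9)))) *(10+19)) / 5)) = 455 / 928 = 0.49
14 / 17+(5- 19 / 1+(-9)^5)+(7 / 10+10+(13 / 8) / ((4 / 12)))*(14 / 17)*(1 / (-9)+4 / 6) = -36141691 / 612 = -59055.05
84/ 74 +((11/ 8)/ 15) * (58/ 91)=241123/ 202020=1.19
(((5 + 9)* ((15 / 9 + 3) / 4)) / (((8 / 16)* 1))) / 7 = 14 / 3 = 4.67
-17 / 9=-1.89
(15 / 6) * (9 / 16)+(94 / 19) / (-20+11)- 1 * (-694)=3802255 / 5472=694.86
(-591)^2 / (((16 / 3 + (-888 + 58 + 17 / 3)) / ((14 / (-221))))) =77618 / 2873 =27.02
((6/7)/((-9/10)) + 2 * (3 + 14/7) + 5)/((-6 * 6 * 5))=-59/756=-0.08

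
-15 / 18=-5 / 6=-0.83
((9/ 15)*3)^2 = 81/ 25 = 3.24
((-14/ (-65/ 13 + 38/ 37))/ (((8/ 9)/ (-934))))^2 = 2687074569/ 196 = 13709564.13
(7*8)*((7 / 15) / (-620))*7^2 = -4802 / 2325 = -2.07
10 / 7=1.43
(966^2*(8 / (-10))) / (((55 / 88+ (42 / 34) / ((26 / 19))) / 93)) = -613732968576 / 13505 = -45444869.94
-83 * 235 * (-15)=292575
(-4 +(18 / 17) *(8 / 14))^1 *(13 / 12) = -1313 / 357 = -3.68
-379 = -379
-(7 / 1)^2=-49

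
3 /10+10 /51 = 253 /510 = 0.50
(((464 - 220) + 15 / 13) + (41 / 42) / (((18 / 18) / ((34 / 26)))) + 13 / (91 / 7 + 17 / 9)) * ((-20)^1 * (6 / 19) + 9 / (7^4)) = -434172285707 / 278139043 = -1560.99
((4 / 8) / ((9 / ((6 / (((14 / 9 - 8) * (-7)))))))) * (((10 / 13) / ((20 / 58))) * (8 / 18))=2 / 273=0.01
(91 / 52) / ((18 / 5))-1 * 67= -4789 / 72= -66.51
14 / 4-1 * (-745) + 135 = 1767 / 2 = 883.50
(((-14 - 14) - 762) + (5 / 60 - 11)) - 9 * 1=-9719 / 12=-809.92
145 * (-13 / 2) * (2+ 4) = -5655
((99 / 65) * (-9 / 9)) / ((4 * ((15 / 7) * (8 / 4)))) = -231 / 2600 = -0.09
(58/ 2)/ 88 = 29/ 88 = 0.33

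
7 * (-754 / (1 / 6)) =-31668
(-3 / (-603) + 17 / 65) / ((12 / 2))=1741 / 39195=0.04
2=2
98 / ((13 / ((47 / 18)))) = 2303 / 117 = 19.68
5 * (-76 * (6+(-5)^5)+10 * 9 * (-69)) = 1154170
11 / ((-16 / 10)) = -55 / 8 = -6.88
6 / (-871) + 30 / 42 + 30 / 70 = 6926 / 6097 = 1.14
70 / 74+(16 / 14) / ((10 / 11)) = 2853 / 1295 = 2.20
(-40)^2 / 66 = 800 / 33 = 24.24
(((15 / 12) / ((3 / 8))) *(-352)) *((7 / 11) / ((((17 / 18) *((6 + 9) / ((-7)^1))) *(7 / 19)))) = 17024 / 17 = 1001.41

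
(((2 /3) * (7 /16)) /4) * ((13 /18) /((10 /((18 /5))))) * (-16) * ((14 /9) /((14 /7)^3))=-637 /10800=-0.06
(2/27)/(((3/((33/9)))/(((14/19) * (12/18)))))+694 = 9613210/13851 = 694.04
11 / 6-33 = -187 / 6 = -31.17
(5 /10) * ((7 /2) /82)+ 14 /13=4683 /4264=1.10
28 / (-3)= -28 / 3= -9.33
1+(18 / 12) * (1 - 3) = -2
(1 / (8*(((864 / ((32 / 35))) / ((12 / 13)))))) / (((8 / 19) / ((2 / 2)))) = 19 / 65520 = 0.00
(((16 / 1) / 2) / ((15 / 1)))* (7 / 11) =56 / 165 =0.34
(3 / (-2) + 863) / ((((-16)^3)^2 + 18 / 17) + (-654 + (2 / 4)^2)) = 58582 / 1140806305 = 0.00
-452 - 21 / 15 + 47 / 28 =-451.72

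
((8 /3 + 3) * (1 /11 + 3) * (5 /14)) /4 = 1.56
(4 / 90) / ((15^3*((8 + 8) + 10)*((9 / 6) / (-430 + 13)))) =-0.00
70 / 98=5 / 7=0.71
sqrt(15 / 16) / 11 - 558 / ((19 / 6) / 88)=-294624 / 19 + sqrt(15) / 44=-15506.44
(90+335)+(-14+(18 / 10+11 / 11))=2069 / 5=413.80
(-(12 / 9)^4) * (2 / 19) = -512 / 1539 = -0.33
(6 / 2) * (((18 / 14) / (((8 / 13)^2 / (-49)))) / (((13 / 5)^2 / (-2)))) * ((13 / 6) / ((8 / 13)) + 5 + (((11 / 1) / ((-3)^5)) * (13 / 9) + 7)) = 94642975 / 41472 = 2282.09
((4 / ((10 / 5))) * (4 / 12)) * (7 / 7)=2 / 3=0.67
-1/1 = -1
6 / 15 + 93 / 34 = 533 / 170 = 3.14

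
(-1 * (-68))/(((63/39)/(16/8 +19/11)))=156.90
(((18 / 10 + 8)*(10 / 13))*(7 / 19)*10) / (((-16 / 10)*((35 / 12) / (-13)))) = 77.37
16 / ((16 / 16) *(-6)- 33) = -16 / 39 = -0.41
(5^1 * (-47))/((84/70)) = -1175/6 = -195.83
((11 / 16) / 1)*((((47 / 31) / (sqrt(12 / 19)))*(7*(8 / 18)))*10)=18095*sqrt(57) / 3348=40.80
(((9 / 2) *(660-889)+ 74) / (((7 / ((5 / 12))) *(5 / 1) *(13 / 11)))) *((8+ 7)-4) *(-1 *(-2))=-231473 / 1092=-211.97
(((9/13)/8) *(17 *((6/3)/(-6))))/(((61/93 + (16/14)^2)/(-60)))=3486105/232466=15.00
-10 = -10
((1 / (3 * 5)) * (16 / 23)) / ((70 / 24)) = 64 / 4025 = 0.02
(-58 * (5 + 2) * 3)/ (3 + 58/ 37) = -45066/ 169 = -266.66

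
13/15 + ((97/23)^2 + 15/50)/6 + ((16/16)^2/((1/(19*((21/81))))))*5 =1628873/57132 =28.51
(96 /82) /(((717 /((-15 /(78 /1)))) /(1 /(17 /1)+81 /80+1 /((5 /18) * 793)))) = -1160297 /3434608294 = -0.00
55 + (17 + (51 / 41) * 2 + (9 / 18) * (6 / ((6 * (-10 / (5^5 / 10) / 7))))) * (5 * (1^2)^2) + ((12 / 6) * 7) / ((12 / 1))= -386977 / 984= -393.27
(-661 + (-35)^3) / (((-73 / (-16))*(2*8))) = -596.38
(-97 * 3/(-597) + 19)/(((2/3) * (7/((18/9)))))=1662/199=8.35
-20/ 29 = -0.69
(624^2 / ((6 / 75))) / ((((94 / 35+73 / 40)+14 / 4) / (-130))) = -177166080000 / 2243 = -78986214.89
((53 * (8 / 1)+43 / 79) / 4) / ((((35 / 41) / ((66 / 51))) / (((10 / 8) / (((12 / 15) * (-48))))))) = -5.24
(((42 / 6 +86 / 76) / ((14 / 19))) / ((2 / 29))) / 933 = 2987 / 17416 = 0.17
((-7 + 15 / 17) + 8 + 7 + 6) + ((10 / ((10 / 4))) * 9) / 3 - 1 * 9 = 304 / 17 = 17.88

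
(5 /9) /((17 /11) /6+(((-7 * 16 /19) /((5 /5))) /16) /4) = 836 /249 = 3.36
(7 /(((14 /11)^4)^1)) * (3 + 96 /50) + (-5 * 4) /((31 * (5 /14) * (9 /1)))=494751997 /38278800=12.92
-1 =-1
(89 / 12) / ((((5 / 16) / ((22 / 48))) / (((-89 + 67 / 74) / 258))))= -2127367 / 572760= -3.71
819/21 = 39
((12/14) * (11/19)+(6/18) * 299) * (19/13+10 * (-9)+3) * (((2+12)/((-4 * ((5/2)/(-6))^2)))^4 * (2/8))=-6827433204178944/19296875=-353810303.70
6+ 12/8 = 15/2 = 7.50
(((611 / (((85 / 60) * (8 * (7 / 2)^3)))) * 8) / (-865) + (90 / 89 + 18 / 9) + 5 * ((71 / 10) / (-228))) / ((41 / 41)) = 582142181431 / 204698187960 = 2.84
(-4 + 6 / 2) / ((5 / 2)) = -2 / 5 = -0.40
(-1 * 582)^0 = 1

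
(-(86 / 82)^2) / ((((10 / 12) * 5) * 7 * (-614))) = 5547 / 90311725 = 0.00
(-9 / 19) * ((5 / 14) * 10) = -225 / 133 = -1.69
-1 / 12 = -0.08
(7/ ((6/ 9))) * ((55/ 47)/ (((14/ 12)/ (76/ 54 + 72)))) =109010/ 141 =773.12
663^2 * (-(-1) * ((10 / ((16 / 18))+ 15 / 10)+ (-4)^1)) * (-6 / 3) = -15384915 / 2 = -7692457.50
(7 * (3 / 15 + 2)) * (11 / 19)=847 / 95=8.92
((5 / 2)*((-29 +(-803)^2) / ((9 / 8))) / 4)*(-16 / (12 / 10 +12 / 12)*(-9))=257912000 / 11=23446545.45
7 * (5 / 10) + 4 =15 / 2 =7.50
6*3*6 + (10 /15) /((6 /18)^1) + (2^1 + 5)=117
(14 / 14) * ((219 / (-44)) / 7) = -219 / 308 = -0.71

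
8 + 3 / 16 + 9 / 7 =1061 / 112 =9.47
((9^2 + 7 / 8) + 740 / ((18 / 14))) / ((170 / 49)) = 463883 / 2448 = 189.49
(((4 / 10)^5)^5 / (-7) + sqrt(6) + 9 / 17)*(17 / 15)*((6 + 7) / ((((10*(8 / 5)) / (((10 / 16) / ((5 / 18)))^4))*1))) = 533805191500658457747861 / 42724609375000000000000 + 483327*sqrt(6) / 20480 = 70.30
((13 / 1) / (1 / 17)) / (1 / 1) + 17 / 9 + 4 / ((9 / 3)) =2018 / 9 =224.22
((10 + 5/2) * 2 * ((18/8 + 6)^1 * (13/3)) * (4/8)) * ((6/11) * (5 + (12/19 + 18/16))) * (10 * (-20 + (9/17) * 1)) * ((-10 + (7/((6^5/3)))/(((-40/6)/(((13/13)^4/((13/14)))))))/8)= 9545847382825/23814144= 400847.81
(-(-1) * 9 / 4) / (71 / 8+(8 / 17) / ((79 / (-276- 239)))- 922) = -0.00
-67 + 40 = -27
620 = 620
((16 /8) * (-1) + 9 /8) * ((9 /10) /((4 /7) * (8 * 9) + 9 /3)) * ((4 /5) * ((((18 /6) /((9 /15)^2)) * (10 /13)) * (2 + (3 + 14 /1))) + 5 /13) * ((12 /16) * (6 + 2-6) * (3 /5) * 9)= -3028347 /214240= -14.14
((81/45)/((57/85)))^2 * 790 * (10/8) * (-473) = -2429789175/722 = -3365358.97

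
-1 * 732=-732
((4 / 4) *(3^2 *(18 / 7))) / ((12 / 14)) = 27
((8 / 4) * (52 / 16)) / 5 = 13 / 10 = 1.30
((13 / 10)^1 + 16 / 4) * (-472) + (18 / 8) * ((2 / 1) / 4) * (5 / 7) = -700223 / 280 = -2500.80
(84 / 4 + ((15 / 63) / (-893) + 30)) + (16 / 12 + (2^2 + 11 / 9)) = 3238003 / 56259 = 57.56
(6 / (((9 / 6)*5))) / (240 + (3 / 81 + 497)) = 0.00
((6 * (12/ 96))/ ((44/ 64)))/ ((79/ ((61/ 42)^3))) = 226981/ 5365206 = 0.04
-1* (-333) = 333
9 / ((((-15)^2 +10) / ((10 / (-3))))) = -6 / 47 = -0.13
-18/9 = -2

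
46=46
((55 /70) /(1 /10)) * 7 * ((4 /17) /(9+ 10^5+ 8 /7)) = 1540 /11901207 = 0.00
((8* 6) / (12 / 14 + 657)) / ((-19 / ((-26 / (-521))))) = -2912 / 15194965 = -0.00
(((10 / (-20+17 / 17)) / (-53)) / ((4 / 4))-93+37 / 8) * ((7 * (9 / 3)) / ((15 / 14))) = -34881581 / 20140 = -1731.96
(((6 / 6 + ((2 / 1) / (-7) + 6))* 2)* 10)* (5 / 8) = 1175 / 14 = 83.93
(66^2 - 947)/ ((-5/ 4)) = -13636/ 5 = -2727.20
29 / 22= 1.32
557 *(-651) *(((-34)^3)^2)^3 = -1336770000037064620327515052572672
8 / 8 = 1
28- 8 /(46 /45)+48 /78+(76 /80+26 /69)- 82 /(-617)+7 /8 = 511918417 /22137960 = 23.12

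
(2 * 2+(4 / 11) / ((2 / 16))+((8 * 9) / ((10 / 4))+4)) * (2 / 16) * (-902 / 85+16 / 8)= -199836 / 4675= -42.75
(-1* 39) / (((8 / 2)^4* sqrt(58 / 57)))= -0.15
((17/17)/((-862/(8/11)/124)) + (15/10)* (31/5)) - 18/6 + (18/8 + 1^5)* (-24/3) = -938937/47410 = -19.80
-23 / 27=-0.85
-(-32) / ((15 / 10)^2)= 14.22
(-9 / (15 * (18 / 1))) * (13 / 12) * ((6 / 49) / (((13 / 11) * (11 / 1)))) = -1 / 2940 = -0.00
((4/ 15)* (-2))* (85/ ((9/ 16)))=-2176/ 27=-80.59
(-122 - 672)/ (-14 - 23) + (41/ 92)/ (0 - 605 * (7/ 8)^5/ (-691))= 194279546994/ 8653167985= 22.45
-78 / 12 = -13 / 2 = -6.50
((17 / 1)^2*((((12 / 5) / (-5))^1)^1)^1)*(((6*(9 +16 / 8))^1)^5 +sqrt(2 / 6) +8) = -173723576132.57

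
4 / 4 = 1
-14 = -14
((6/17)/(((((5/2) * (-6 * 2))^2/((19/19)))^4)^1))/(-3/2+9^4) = 1/12193782525000000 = 0.00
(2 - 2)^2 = 0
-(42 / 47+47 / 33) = -2.32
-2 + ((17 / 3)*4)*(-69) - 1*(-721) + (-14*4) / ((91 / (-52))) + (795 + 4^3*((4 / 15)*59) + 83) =16079 / 15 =1071.93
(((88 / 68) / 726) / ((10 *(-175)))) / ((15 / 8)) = -4 / 7363125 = -0.00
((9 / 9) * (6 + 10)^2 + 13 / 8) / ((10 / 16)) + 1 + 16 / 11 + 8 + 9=23741 / 55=431.65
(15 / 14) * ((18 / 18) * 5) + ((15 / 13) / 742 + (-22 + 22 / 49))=-546669 / 33761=-16.19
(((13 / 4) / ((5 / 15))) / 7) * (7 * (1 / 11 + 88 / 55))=3627 / 220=16.49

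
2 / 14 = 1 / 7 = 0.14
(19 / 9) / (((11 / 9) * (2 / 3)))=57 / 22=2.59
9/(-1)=-9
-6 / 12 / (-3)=1 / 6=0.17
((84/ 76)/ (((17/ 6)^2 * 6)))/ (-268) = -63/ 735794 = -0.00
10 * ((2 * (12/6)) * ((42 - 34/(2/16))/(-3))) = 3066.67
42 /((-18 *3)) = -7 /9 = -0.78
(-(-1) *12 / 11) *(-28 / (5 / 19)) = -6384 / 55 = -116.07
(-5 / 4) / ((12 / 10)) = -25 / 24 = -1.04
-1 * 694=-694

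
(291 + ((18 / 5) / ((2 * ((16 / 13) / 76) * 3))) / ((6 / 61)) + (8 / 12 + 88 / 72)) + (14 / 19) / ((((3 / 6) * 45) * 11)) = 5597579 / 8360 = 669.57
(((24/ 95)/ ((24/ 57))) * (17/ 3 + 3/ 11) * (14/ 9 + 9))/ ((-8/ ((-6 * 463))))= 431053/ 33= 13062.21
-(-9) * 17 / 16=153 / 16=9.56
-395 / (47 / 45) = -17775 / 47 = -378.19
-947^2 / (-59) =896809 / 59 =15200.15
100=100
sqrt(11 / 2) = sqrt(22) / 2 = 2.35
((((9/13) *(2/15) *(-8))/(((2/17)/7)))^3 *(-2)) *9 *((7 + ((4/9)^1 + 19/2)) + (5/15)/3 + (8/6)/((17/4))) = 1456662541824/54925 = 26520938.40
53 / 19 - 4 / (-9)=553 / 171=3.23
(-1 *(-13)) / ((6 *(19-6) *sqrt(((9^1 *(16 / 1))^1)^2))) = 1 / 864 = 0.00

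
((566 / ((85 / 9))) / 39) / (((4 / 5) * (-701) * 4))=-849 / 1239368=-0.00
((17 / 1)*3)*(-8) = -408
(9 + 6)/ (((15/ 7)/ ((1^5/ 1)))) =7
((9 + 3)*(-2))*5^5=-75000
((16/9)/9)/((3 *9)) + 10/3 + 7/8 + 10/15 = 85421/17496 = 4.88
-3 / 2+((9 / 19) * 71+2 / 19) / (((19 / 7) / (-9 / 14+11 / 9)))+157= 162.70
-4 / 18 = -0.22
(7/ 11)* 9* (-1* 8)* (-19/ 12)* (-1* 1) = -798/ 11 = -72.55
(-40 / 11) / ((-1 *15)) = 8 / 33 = 0.24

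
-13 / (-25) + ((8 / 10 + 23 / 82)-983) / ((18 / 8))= -4021073 / 9225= -435.89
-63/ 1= -63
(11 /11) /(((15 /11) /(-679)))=-7469 /15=-497.93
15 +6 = 21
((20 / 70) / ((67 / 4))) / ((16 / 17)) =17 / 938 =0.02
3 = 3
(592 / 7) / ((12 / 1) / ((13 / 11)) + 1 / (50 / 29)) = 384800 / 48839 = 7.88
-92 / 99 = -0.93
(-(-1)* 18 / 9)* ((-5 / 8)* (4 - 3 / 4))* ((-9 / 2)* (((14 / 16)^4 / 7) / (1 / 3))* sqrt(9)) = 1805895 / 131072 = 13.78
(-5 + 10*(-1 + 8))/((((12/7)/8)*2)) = 455/3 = 151.67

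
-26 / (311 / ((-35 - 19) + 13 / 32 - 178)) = 96343 / 4976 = 19.36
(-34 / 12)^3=-4913 / 216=-22.75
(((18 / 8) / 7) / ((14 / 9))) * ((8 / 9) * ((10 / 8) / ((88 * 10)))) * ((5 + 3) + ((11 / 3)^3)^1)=221 / 14784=0.01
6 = 6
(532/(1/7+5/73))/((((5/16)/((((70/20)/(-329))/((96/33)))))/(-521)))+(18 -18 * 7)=386754913/25380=15238.57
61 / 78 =0.78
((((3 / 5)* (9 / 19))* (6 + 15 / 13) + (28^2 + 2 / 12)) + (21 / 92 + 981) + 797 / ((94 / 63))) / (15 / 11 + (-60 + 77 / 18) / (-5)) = 1216789253691 / 6612695362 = 184.01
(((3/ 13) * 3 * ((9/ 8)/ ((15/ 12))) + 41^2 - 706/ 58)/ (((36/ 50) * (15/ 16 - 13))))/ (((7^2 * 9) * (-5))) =8391772/ 96262803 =0.09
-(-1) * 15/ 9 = 5/ 3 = 1.67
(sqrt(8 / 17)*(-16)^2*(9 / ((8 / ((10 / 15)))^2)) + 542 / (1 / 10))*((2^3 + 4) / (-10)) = -6504 - 192*sqrt(34) / 85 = -6517.17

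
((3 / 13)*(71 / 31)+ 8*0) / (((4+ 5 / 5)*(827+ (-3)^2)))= 213 / 1684540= 0.00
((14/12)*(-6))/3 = -7/3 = -2.33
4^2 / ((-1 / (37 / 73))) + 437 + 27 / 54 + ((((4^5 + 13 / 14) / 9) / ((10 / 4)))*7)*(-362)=-251850751 / 2190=-115000.34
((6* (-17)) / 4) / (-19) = 51 / 38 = 1.34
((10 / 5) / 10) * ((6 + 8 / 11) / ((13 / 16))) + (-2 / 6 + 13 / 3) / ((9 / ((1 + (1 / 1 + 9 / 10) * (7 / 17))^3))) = 732848729 / 175639750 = 4.17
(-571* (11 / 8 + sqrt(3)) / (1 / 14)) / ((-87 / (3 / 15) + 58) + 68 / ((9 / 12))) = 131901 / 3436 + 23982* sqrt(3) / 859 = 86.74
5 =5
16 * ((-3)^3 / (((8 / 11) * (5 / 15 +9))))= -891 / 14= -63.64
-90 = -90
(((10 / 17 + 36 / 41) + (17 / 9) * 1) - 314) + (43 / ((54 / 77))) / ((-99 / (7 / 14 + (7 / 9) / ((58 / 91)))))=-27558824303 / 88411662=-311.71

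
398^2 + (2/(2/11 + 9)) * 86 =16000696/101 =158422.73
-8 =-8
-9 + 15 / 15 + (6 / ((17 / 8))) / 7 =-904 / 119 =-7.60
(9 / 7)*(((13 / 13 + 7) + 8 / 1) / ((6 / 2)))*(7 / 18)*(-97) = -776 / 3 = -258.67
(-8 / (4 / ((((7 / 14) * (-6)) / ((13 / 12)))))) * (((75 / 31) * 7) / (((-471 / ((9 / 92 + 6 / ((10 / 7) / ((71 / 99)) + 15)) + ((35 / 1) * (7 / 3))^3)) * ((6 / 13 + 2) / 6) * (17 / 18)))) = -38700243637965 / 138243524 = -279942.54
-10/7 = -1.43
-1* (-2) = 2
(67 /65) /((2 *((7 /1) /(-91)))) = -67 /10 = -6.70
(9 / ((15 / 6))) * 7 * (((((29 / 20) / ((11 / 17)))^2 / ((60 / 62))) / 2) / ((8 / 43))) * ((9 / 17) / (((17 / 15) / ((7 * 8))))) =4449459357 / 484000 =9193.10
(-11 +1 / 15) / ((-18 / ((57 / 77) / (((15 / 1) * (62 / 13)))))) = 10127 / 1611225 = 0.01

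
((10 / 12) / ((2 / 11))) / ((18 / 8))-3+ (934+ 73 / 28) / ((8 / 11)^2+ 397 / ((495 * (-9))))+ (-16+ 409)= 41087093515 / 16294068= 2521.60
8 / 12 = 2 / 3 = 0.67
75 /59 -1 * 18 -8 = -24.73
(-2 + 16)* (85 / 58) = 595 / 29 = 20.52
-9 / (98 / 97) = -873 / 98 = -8.91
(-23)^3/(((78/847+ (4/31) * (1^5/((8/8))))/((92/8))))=-7347785137/11612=-632775.16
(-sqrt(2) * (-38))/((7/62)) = 2356 * sqrt(2)/7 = 475.98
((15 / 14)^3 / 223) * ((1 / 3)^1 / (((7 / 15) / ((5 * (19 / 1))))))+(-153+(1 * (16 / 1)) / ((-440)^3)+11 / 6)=-1289542858125769 / 8551776156000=-150.79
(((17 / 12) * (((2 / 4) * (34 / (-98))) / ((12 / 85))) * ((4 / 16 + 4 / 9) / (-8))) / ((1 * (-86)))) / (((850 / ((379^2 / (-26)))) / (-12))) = -207561245 / 1514612736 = -0.14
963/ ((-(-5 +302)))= -107/ 33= -3.24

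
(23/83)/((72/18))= 23/332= 0.07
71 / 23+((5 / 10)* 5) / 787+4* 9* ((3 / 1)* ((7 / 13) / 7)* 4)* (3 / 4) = 13183745 / 470626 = 28.01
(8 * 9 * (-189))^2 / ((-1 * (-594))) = 3429216 / 11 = 311746.91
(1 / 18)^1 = 1 / 18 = 0.06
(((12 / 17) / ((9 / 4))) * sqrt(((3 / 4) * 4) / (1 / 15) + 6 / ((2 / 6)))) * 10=160 * sqrt(7) / 17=24.90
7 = 7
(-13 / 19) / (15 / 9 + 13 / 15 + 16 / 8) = -195 / 1292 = -0.15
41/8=5.12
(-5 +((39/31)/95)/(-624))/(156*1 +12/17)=-0.03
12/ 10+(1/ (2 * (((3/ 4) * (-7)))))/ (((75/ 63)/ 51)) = -72/ 25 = -2.88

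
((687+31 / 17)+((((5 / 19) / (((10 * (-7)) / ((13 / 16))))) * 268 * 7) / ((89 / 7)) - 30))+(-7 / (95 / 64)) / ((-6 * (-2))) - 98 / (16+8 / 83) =375548112569 / 576089880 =651.89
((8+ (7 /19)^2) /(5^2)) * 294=863478 /9025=95.68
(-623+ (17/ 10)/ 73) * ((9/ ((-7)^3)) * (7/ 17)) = 4092957/ 608090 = 6.73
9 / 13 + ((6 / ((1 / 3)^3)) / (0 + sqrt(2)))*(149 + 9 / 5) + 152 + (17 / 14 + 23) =32197 / 182 + 61074*sqrt(2) / 5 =17451.24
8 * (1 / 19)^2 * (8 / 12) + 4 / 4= 1.01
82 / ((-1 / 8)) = -656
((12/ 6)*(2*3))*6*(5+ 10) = 1080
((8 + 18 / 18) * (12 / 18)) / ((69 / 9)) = 18 / 23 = 0.78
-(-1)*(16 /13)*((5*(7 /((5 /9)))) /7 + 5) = 224 /13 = 17.23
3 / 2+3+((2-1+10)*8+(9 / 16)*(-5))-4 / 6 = 4273 / 48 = 89.02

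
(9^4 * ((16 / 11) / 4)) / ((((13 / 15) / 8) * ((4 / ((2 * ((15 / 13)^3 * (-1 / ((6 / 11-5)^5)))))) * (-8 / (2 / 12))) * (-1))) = 1621005766875 / 8067775586689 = 0.20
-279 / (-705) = 93 / 235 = 0.40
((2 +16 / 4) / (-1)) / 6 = -1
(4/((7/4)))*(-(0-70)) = 160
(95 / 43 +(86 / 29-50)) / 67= -55897 / 83549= -0.67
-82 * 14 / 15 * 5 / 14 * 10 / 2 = -410 / 3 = -136.67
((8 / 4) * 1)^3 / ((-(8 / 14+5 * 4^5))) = -14 / 8961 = -0.00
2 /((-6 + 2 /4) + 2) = -4 /7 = -0.57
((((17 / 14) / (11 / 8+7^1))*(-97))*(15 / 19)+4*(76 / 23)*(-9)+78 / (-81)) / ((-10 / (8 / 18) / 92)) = 1160070256 / 2165373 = 535.74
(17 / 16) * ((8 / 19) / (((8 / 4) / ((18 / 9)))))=17 / 38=0.45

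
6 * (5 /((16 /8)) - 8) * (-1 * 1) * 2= 66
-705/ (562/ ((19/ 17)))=-1.40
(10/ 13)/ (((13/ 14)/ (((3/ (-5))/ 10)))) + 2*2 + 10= 11788/ 845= 13.95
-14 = -14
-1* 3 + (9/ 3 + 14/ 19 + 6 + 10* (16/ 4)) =46.74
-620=-620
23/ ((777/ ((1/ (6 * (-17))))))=-0.00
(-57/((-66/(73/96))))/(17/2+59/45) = 0.07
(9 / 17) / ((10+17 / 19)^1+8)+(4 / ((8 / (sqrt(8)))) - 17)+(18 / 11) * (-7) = -1908358 / 67133+sqrt(2) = -27.01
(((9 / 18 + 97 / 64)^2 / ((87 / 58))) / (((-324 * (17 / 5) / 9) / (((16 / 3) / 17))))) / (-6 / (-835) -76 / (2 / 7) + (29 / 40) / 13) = 0.00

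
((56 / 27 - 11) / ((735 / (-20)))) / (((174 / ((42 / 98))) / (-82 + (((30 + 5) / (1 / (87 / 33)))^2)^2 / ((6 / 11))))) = 255788457881293 / 3217188051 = 79506.84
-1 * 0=0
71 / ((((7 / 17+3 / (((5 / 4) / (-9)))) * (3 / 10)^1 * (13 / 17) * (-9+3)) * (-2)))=-512975 / 421434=-1.22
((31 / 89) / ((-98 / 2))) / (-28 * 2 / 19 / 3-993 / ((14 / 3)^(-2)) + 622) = 589 / 1740396602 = 0.00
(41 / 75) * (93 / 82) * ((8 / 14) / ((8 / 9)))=0.40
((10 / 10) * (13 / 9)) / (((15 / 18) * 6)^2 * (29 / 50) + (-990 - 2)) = -26 / 17595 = -0.00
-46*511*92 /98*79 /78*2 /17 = -12202972 /4641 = -2629.38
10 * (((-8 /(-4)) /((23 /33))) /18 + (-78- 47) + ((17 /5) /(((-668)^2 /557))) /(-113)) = -2171732701201 /1739604264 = -1248.41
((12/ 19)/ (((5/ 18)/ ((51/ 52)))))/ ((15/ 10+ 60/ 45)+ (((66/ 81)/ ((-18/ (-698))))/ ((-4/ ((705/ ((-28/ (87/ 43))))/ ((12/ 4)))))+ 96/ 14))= 537162192/ 34645322855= 0.02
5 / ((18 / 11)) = 55 / 18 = 3.06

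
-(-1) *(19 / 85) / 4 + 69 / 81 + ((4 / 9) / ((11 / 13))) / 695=2550353 / 2807244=0.91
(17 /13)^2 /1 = 1.71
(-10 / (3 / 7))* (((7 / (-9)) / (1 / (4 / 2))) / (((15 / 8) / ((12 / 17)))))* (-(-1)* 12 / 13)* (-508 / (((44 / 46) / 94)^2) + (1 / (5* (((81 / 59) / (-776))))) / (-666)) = -2008539527238508544 / 32457824685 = -61881519.99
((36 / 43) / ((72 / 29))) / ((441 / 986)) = 14297 / 18963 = 0.75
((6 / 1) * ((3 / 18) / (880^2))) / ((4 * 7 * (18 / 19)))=19 / 390297600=0.00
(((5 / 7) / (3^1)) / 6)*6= 5 / 21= 0.24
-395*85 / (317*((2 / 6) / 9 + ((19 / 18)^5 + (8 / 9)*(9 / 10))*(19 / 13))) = -4123745964000 / 121533213961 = -33.93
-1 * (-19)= 19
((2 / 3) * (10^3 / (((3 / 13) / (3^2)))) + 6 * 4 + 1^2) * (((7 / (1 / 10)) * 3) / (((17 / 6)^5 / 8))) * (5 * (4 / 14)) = 485688960000 / 1419857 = 342068.93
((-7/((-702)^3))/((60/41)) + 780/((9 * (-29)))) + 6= 1812769666243/601950229920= 3.01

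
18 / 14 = 9 / 7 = 1.29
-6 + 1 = -5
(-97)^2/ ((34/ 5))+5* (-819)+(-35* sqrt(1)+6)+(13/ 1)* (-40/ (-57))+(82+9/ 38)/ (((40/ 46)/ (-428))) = -41868721/ 969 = -43208.17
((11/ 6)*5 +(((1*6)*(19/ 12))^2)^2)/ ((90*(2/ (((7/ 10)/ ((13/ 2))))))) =2739821/ 561600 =4.88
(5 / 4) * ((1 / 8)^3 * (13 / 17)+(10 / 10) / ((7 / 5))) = 218055 / 243712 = 0.89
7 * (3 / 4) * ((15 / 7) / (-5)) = -9 / 4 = -2.25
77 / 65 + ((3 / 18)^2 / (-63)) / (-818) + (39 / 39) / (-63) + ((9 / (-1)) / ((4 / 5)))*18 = -24278447707 / 120589560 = -201.33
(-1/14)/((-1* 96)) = 1/1344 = 0.00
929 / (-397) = -929 / 397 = -2.34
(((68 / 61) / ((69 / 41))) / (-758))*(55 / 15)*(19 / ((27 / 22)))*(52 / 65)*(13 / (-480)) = 20831239 / 19381813650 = 0.00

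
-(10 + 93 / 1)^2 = -10609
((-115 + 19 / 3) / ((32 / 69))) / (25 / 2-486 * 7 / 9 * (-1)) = -0.60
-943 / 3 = -314.33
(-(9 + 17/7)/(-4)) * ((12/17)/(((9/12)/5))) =1600/119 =13.45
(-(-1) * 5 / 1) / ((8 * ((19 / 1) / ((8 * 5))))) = 25 / 19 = 1.32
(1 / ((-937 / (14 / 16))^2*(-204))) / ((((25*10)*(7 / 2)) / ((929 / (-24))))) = 0.00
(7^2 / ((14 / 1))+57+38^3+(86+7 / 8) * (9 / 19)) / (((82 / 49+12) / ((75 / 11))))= 27412.23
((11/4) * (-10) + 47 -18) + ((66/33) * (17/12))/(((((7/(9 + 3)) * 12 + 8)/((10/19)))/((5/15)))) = 1573/1026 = 1.53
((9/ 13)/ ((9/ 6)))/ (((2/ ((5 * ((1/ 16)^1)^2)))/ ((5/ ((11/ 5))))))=375/ 36608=0.01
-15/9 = -5/3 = -1.67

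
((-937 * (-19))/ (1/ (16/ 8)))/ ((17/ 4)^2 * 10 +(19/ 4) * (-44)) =-284848/ 227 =-1254.84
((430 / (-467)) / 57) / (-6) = 215 / 79857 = 0.00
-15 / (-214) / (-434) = -15 / 92876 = -0.00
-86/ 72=-43/ 36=-1.19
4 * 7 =28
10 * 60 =600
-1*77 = -77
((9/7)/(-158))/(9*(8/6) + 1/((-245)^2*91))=-7022925/10356473558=-0.00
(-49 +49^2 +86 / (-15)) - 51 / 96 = 1125953 / 480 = 2345.74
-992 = -992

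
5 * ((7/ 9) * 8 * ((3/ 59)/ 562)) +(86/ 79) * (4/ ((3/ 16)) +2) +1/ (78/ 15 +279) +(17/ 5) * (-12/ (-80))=14470663875533/ 558342588300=25.92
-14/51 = -0.27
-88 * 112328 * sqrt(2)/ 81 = -9884864 * sqrt(2)/ 81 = -172584.06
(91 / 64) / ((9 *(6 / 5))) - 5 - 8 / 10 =-97949 / 17280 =-5.67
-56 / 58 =-28 / 29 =-0.97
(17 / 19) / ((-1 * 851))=-17 / 16169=-0.00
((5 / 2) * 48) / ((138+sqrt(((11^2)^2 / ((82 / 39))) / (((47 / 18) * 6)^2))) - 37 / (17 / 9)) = 7513604240 / 7399157777 - 543320 * sqrt(3198) / 672650707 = 0.97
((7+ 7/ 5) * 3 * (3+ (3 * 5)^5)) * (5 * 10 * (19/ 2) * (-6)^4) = 11780322039360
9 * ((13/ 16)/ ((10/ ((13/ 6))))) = 507/ 320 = 1.58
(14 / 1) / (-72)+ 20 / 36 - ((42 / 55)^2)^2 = 6937069 / 329422500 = 0.02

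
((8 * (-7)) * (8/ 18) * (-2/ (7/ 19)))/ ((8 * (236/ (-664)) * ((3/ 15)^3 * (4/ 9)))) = -13364.41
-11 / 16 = -0.69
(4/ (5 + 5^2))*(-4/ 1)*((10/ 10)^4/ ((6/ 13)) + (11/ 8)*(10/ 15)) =-1.64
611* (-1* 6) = -3666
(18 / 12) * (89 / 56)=267 / 112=2.38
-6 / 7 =-0.86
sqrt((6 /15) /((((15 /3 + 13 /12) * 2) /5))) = 2 * sqrt(219) /73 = 0.41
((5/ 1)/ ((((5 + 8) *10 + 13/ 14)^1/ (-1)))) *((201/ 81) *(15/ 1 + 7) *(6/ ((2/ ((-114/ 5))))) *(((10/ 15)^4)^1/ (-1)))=-12546688/ 445419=-28.17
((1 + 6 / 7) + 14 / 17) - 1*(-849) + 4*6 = 104206 / 119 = 875.68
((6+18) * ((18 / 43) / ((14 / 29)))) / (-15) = -2088 / 1505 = -1.39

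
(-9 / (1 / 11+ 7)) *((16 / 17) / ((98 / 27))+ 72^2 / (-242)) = 3199500 / 119119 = 26.86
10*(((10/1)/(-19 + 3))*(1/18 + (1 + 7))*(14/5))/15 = -1015/108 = -9.40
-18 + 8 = -10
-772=-772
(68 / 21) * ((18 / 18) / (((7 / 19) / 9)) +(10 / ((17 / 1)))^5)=973982188 / 12277587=79.33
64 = 64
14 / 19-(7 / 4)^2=-2.33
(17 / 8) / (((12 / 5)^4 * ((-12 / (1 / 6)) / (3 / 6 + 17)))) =-371875 / 23887872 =-0.02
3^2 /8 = 9 /8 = 1.12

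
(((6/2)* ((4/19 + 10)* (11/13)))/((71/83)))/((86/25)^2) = 166051875/64851826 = 2.56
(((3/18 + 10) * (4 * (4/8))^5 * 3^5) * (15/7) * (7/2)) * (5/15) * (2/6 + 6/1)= 1251720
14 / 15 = 0.93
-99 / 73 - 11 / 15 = -2288 / 1095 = -2.09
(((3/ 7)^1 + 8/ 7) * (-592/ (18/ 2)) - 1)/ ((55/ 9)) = -1315/ 77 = -17.08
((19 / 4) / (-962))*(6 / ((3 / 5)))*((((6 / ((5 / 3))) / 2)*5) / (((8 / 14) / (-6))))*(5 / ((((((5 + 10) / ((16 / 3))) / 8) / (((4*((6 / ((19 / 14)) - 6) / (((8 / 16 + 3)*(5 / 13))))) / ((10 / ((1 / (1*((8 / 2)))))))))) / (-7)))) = 2016 / 37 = 54.49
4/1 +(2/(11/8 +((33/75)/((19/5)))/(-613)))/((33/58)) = 138587684/21136401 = 6.56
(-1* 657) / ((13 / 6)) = -3942 / 13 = -303.23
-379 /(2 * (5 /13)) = -4927 /10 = -492.70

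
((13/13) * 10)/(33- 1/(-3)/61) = 183/604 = 0.30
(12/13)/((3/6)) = 24/13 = 1.85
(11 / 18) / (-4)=-11 / 72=-0.15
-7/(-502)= 7/502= 0.01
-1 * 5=-5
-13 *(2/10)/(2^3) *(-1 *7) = 91/40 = 2.28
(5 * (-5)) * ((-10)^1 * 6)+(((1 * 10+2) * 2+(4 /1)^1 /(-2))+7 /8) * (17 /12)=1532.41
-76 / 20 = -19 / 5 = -3.80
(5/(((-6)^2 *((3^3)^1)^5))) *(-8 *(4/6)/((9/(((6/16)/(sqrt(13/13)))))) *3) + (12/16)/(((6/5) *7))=1937102305/21695547384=0.09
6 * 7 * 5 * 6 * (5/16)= 1575/4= 393.75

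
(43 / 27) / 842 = 43 / 22734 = 0.00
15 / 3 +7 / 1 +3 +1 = 16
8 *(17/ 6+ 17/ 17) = 92/ 3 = 30.67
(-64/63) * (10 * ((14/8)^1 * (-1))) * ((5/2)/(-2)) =-200/9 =-22.22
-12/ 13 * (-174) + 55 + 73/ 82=230795/ 1066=216.51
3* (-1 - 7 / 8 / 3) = -31 / 8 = -3.88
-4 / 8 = -1 / 2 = -0.50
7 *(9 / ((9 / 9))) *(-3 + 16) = 819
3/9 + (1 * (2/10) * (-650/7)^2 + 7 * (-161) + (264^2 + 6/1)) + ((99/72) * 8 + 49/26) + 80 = 269040929/3822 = 70392.71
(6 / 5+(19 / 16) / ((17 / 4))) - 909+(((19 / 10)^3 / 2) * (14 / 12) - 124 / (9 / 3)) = -64249993 / 68000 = -944.85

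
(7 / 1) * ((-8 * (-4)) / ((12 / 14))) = 784 / 3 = 261.33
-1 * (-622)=622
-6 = -6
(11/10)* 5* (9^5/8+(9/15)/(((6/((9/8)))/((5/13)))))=16888113/416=40596.43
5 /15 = 1 /3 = 0.33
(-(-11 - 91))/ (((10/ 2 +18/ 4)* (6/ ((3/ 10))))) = 0.54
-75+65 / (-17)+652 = 9744 / 17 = 573.18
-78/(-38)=39/19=2.05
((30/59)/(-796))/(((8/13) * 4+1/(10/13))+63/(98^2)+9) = -222950/4456331773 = -0.00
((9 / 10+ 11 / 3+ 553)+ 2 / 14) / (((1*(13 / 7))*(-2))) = -117119 / 780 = -150.15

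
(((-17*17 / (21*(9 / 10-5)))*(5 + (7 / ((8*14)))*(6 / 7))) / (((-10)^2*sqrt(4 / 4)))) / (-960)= -81787 / 462873600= -0.00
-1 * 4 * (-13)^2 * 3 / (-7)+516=5640 / 7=805.71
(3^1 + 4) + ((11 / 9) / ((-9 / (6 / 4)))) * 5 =323 / 54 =5.98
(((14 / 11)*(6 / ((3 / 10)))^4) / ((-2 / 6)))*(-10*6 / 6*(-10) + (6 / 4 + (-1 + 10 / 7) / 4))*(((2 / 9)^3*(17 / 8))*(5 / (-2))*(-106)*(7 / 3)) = -895045018.08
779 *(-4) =-3116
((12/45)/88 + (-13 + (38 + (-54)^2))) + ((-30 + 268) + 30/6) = 1050721/330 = 3184.00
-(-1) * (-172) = -172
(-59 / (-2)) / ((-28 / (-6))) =177 / 28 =6.32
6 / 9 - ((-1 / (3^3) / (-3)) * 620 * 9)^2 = -384346 / 81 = -4745.01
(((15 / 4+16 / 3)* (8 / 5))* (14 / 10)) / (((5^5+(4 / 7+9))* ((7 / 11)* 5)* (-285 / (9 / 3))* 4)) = -0.00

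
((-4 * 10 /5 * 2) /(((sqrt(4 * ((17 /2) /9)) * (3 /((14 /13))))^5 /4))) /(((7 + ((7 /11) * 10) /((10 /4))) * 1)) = -0.00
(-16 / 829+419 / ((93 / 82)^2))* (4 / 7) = 9341798960 / 50190147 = 186.13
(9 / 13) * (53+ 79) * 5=5940 / 13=456.92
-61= -61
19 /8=2.38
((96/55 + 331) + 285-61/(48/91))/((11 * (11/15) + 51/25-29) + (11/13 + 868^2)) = 86160295/129284461504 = 0.00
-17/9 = -1.89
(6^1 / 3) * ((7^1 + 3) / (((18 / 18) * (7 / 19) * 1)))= 380 / 7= 54.29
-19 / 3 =-6.33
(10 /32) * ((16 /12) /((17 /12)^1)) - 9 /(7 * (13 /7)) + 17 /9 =2965 /1989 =1.49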